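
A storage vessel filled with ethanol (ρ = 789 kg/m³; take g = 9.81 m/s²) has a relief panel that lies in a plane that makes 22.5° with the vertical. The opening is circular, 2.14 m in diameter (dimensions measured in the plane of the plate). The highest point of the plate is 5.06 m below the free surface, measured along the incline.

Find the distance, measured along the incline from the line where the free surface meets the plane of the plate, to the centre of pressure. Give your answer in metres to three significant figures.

y_p = 6.18 m

γ = ρg = 789 × 9.81 / 1000 = 7.74009 kN/m³.
The plate makes 22.5° with the vertical, i.e. θ = 90° − 22.5° = 67.5° to the horizontal. Measuring y along the incline from the free-surface line, vertical depth h = y·sinθ with sinθ = 0.923880.
The centroid is at the centre, 1.07 m below the top of the plate, so y_c = 5.06 + 1.07 = 6.13 m and h_c = 6.13 × 0.923880 = 5.66338 m.
A = π(1.07)² = 3.59681 m².
Resultant F = γ·h_c·A = 7.74009 × 5.66338 × 3.59681 = 157.666 kN.
I_c = πr⁴/4 = π × 1.07⁴/4 = 1.0295 m⁴.
Centre of pressure: y_p = y_c + I_c/(y_c·A) = 6.13 + 1.0295/(6.13 × 3.59681) = 6.13 + 0.0466926 = 6.17669 m along the plane.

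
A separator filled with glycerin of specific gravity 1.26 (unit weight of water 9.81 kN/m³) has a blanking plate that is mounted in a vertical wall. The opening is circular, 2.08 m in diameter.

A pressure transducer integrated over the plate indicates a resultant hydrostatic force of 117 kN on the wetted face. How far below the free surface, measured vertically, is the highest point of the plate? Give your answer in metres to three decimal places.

γ = 1.26 × 9.81 = 12.3606 kN/m³.
A = π(1.04)² = 3.39795 m².
From F = γ·h_c·A, the centroid depth is h_c = 117/(12.3606 × 3.39795) = 2.78567 m.
The centroid is at the centre, 1.04 m below the top of the plate, so the highest point sits at h_top = 2.78567 − 1.04 = 1.74567 m below the surface.

d_top ≈ 1.746 m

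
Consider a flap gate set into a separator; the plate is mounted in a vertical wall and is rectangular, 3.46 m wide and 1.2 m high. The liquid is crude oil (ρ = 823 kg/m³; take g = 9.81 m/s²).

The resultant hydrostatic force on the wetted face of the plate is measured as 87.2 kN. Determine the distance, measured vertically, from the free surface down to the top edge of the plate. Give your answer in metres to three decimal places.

γ = ρg = 823 × 9.81 / 1000 = 8.07363 kN/m³.
A = 3.46 × 1.2 = 4.152 m².
From F = γ·h_c·A, the centroid depth is h_c = 87.2/(8.07363 × 4.152) = 2.6013 m.
The centroid lies 1.2/2 = 0.6 m below the top edge, so the top edge sits at h_top = 2.6013 − 0.6 = 2.0013 m below the surface.

d_top ≈ 2.001 m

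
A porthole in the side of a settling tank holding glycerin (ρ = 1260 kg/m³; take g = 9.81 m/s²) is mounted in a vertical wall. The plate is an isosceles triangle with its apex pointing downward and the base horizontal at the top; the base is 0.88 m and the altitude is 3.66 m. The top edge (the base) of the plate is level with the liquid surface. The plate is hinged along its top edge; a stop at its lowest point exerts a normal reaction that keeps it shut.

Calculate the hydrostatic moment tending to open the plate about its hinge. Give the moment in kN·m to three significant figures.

M ≈ 44.4 kN·m

γ = ρg = 1260 × 9.81 / 1000 = 12.3606 kN/m³.
With the apex down, the centroid sits h/3 = 3.66/3 = 1.22 m below the base (the top edge), so the centroid depth is h_c = 1.22 m.
A = ½ × 0.88 × 3.66 = 1.6104 m².
Resultant F = γ·h_c·A = 12.3606 × 1.22 × 1.6104 = 24.2847 kN.
I_c = b·h³/36 = 0.88 × 3.66³/36 = 1.19846 m⁴.
Centre of pressure: y_p = y_c + I_c/(y_c·A) = 1.22 + 1.19846/(1.22 × 1.6104) = 1.22 + 0.61 = 1.83 m along the plane.
The resultant acts 1.22 + 0.61 = 1.83 m (along the plate) below the hinge at the top edge, so the moment about the hinge is M = F × 1.83 = 24.2847 × 1.83 = 44.441 kN·m.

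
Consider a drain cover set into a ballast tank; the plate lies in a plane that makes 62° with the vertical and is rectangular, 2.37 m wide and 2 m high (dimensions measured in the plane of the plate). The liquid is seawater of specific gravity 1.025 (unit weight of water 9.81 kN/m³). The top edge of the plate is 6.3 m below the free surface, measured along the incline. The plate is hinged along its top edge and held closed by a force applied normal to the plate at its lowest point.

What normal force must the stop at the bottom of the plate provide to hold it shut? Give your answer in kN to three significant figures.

P ≈ 85.4 kN

γ = 1.025 × 9.81 = 10.05525 kN/m³.
The plate makes 62° with the vertical, i.e. θ = 90° − 62° = 28° to the horizontal. Measuring y along the incline from the free-surface line, vertical depth h = y·sinθ with sinθ = 0.469472.
The centroid lies 2/2 = 1 m below the top edge, so y_c = 6.3 + 1 = 7.3 m and h_c = 7.3 × 0.469472 = 3.42715 m.
A = 2.37 × 2 = 4.74 m².
Resultant F = γ·h_c·A = 10.05525 × 3.42715 × 4.74 = 163.344 kN.
I_c = b·h³/12 = 2.37 × 2³/12 = 1.58 m⁴.
Centre of pressure: y_p = y_c + I_c/(y_c·A) = 7.3 + 1.58/(7.3 × 4.74) = 7.3 + 0.0456621 = 7.34566 m along the plane.
The resultant acts 1 + 0.0456621 = 1.04566 m (along the plate) below the hinge at the top edge, so the moment about the hinge is M = F × 1.04566 = 163.344 × 1.04566 = 170.802 kN·m.
A normal force at the bottom, 2 m from the hinge, must supply this moment: P = 170.802/2 = 85.401 kN.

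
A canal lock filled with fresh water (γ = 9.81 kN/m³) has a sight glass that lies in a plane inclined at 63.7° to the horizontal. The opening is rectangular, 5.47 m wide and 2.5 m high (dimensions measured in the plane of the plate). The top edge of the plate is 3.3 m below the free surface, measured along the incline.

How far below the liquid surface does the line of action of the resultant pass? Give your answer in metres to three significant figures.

h_p = 4.18 m

γ = 9.81 kN/m³.
Let θ = 63.7° be the plate's angle to the horizontal; measure y along the incline from where the plane meets the free surface. Vertical depth h = y·sinθ with sinθ = 0.896486.
The centroid lies 2.5/2 = 1.25 m below the top edge, so y_c = 3.3 + 1.25 = 4.55 m and h_c = 4.55 × 0.896486 = 4.07901 m.
A = 5.47 × 2.5 = 13.675 m².
Resultant F = γ·h_c·A = 9.81 × 4.07901 × 13.675 = 547.206 kN.
I_c = b·h³/12 = 5.47 × 2.5³/12 = 7.1224 m⁴.
Centre of pressure: y_p = y_c + I_c/(y_c·A) = 4.55 + 7.1224/(4.55 × 13.675) = 4.55 + 0.114469 = 4.66447 m along the plane.
Vertically, h_p = y_p·sinθ = 4.66447 × 0.896486 = 4.18163 m.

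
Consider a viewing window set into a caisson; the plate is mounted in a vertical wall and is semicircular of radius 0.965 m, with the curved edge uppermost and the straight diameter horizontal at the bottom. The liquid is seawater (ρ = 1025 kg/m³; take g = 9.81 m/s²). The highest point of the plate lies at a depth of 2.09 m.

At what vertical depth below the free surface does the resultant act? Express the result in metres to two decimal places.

h_p = 2.67 m

γ = ρg = 1025 × 9.81 / 1000 = 10.05525 kN/m³.
The centroid lies 4r/(3π) = 0.409559 m above the diameter, so r − 4r/(3π) = 0.965 − 0.409559 = 0.555441 m below the topmost point, so the centroid depth is h_c = 2.09 + 0.555441 = 2.64544 m.
A = πr²/2 = π × 0.965²/2 = 1.46276 m².
Resultant F = γ·h_c·A = 10.05525 × 2.64544 × 1.46276 = 38.9102 kN.
I_c = (π/8 − 8/(9π))·r⁴ = 0.109757 × 0.965⁴ = 0.0951791 m⁴.
Centre of pressure: y_p = y_c + I_c/(y_c·A) = 2.64544 + 0.0951791/(2.64544 × 1.46276) = 2.64544 + 0.0245963 = 2.67004 m along the plane.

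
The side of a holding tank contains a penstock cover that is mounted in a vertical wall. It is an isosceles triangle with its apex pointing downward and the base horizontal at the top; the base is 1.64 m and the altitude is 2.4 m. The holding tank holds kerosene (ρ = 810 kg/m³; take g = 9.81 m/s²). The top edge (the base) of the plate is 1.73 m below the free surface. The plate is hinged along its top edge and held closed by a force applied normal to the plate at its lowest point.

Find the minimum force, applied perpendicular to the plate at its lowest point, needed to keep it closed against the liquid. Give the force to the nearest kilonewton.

γ = ρg = 810 × 9.81 / 1000 = 7.9461 kN/m³.
With the apex down, the centroid sits h/3 = 2.4/3 = 0.8 m below the base (the top edge), so the centroid depth is h_c = 1.73 + 0.8 = 2.53 m.
A = ½ × 1.64 × 2.4 = 1.968 m².
Resultant F = γ·h_c·A = 7.9461 × 2.53 × 1.968 = 39.5639 kN.
I_c = b·h³/36 = 1.64 × 2.4³/36 = 0.62976 m⁴.
Centre of pressure: y_p = y_c + I_c/(y_c·A) = 2.53 + 0.62976/(2.53 × 1.968) = 2.53 + 0.126482 = 2.65648 m along the plane.
The resultant acts 0.8 + 0.126482 = 0.926482 m (along the plate) below the hinge at the top edge, so the moment about the hinge is M = F × 0.926482 = 39.5639 × 0.926482 = 36.6552 kN·m.
A normal force at the bottom, 2.4 m from the hinge, must supply this moment: P = 36.6552/2.4 = 15.273 kN.

P ≈ 15 kN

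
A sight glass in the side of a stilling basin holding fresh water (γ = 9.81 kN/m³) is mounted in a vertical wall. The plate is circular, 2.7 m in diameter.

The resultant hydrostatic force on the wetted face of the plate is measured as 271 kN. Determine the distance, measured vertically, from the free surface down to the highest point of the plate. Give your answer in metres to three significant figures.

γ = 9.81 kN/m³.
A = π(1.35)² = 5.72555 m².
From F = γ·h_c·A, the centroid depth is h_c = 271/(9.81 × 5.72555) = 4.82484 m.
The centroid is at the centre, 1.35 m below the top of the plate, so the highest point sits at h_top = 4.82484 − 1.35 = 3.47484 m below the surface.

d_top ≈ 3.47 m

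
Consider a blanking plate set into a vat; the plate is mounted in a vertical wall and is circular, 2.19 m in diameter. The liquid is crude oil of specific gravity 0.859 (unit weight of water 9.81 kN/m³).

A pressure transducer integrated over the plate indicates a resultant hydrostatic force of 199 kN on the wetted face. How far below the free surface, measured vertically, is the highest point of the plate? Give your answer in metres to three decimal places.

γ = 0.859 × 9.81 = 8.42679 kN/m³.
A = π(1.095)² = 3.76685 m².
From F = γ·h_c·A, the centroid depth is h_c = 199/(8.42679 × 3.76685) = 6.26921 m.
The centroid is at the centre, 1.095 m below the top of the plate, so the highest point sits at h_top = 6.26921 − 1.095 = 5.17421 m below the surface.

d_top ≈ 5.174 m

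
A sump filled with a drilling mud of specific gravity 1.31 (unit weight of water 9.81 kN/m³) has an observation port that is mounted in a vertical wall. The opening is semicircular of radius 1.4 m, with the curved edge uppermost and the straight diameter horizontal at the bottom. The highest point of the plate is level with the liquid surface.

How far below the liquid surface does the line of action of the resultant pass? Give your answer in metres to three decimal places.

h_p = 0.976 m

γ = 1.31 × 9.81 = 12.8511 kN/m³.
The centroid lies 4r/(3π) = 0.594178 m above the diameter, so r − 4r/(3π) = 1.4 − 0.594178 = 0.805822 m below the topmost point, so the centroid depth is h_c = 0.805822 m.
A = πr²/2 = π × 1.4²/2 = 3.07876 m².
Resultant F = γ·h_c·A = 12.8511 × 0.805822 × 3.07876 = 31.8827 kN.
I_c = (π/8 − 8/(9π))·r⁴ = 0.109757 × 1.4⁴ = 0.421642 m⁴.
Centre of pressure: y_p = y_c + I_c/(y_c·A) = 0.805822 + 0.421642/(0.805822 × 3.07876) = 0.805822 + 0.169953 = 0.975775 m along the plane.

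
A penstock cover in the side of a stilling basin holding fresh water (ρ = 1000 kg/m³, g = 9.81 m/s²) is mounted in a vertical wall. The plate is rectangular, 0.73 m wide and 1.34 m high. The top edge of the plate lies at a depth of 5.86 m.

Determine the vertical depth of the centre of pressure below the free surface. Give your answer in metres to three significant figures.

γ = ρg = 1000 × 9.81 = 9810 N/m³ = 9.81 kN/m³.
The centroid lies 1.34/2 = 0.67 m below the top edge, so the centroid depth is h_c = 5.86 + 0.67 = 6.53 m.
A = 0.73 × 1.34 = 0.9782 m².
Resultant F = γ·h_c·A = 9.81 × 6.53 × 0.9782 = 62.6628 kN.
I_c = b·h³/12 = 0.73 × 1.34³/12 = 0.146371 m⁴.
Centre of pressure: y_p = y_c + I_c/(y_c·A) = 6.53 + 0.146371/(6.53 × 0.9782) = 6.53 + 0.0229147 = 6.55291 m along the plane.

h_p = 6.55 m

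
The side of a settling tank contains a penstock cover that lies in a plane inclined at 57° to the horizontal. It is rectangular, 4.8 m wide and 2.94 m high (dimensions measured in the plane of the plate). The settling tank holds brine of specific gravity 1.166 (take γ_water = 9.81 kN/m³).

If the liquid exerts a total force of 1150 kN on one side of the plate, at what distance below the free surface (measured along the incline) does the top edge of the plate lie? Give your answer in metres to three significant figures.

y_top ≈ 7.02 m

γ = 1.166 × 9.81 = 11.43846 kN/m³.
A = 4.8 × 2.94 = 14.112 m².
From F = γ·h_c·A, the centroid depth is h_c = 1150/(11.43846 × 14.112) = 7.12429 m.
Let θ = 57° be the plate's angle to the horizontal; measure y along the incline from where the plane meets the free surface. Vertical depth h = y·sinθ with sinθ = 0.838671.
Along the incline, y_c = h_c/sinθ = 7.12429/0.838671 = 8.49474 m.
The centroid lies 2.94/2 = 1.47 m below the top edge, so the top edge sits at y_top = 8.49474 − 1.47 = 7.02474 m along the incline.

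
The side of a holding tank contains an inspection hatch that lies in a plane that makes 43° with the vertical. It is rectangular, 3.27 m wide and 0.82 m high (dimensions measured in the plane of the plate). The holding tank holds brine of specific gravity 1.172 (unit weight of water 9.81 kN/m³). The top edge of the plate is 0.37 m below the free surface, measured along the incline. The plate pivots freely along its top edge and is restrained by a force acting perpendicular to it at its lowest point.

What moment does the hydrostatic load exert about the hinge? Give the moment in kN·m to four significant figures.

M ≈ 8.474 kN·m

γ = 1.172 × 9.81 = 11.49732 kN/m³.
The plate makes 43° with the vertical, i.e. θ = 90° − 43° = 47° to the horizontal. Measuring y along the incline from the free-surface line, vertical depth h = y·sinθ with sinθ = 0.731354.
The centroid lies 0.82/2 = 0.41 m below the top edge, so y_c = 0.37 + 0.41 = 0.78 m and h_c = 0.78 × 0.731354 = 0.570456 m.
A = 3.27 × 0.82 = 2.6814 m².
Resultant F = γ·h_c·A = 11.49732 × 0.570456 × 2.6814 = 17.5865 kN.
I_c = b·h³/12 = 3.27 × 0.82³/12 = 0.150248 m⁴.
Centre of pressure: y_p = y_c + I_c/(y_c·A) = 0.78 + 0.150248/(0.78 × 2.6814) = 0.78 + 0.0718377 = 0.851838 m along the plane.
The resultant acts 0.41 + 0.0718377 = 0.481838 m (along the plate) below the hinge at the top edge, so the moment about the hinge is M = F × 0.481838 = 17.5865 × 0.481838 = 8.47384 kN·m.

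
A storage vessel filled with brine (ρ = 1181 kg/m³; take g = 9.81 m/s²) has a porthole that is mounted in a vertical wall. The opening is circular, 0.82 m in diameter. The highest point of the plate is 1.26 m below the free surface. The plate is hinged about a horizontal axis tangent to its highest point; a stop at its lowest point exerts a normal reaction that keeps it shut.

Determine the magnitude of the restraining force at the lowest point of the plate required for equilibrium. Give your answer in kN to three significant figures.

P ≈ 5.42 kN

γ = ρg = 1181 × 9.81 / 1000 = 11.58561 kN/m³.
The centroid is at the centre, 0.41 m below the top of the plate, so the centroid depth is h_c = 1.26 + 0.41 = 1.67 m.
A = π(0.41)² = 0.528102 m².
Resultant F = γ·h_c·A = 11.58561 × 1.67 × 0.528102 = 10.2177 kN.
I_c = πr⁴/4 = π × 0.41⁴/4 = 0.0221935 m⁴.
Centre of pressure: y_p = y_c + I_c/(y_c·A) = 1.67 + 0.0221935/(1.67 × 0.528102) = 1.67 + 0.0251647 = 1.69516 m along the plane.
The resultant acts 0.41 + 0.0251647 = 0.435165 m (along the plate) below the hinge at the top edge, so the moment about the hinge is M = F × 0.435165 = 10.2177 × 0.435165 = 4.44639 kN·m.
A normal force at the bottom, 0.82 m from the hinge, must supply this moment: P = 4.44639/0.82 = 5.42243 kN.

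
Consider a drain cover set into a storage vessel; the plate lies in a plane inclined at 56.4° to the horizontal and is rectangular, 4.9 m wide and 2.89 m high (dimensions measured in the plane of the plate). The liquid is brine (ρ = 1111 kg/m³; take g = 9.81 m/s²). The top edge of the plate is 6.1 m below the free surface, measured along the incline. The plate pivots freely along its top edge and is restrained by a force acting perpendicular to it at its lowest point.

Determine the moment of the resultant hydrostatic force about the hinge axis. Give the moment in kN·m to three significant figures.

γ = ρg = 1111 × 9.81 / 1000 = 10.89891 kN/m³.
Let θ = 56.4° be the plate's angle to the horizontal; measure y along the incline from where the plane meets the free surface. Vertical depth h = y·sinθ with sinθ = 0.832921.
The centroid lies 2.89/2 = 1.445 m below the top edge, so y_c = 6.1 + 1.445 = 7.545 m and h_c = 7.545 × 0.832921 = 6.28439 m.
A = 4.9 × 2.89 = 14.161 m².
Resultant F = γ·h_c·A = 10.89891 × 6.28439 × 14.161 = 969.929 kN.
I_c = b·h³/12 = 4.9 × 2.89³/12 = 9.85617 m⁴.
Centre of pressure: y_p = y_c + I_c/(y_c·A) = 7.545 + 9.85617/(7.545 × 14.161) = 7.545 + 0.0922476 = 7.63725 m along the plane.
The resultant acts 1.445 + 0.0922476 = 1.53725 m (along the plate) below the hinge at the top edge, so the moment about the hinge is M = F × 1.53725 = 969.929 × 1.53725 = 1491.02 kN·m.

M ≈ 1490 kN·m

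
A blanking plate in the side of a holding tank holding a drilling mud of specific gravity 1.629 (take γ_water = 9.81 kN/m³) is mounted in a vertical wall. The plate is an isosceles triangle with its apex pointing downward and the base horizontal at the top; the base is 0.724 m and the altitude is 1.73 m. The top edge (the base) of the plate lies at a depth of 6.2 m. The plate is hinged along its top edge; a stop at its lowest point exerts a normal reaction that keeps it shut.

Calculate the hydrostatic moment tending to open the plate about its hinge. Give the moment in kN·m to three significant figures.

M ≈ 40.8 kN·m

γ = 1.629 × 9.81 = 15.98049 kN/m³.
With the apex down, the centroid sits h/3 = 1.73/3 = 0.576667 m below the base (the top edge), so the centroid depth is h_c = 6.2 + 0.576667 = 6.77667 m.
A = ½ × 0.724 × 1.73 = 0.62626 m².
Resultant F = γ·h_c·A = 15.98049 × 6.77667 × 0.62626 = 67.8205 kN.
I_c = b·h³/36 = 0.724 × 1.73³/36 = 0.10413 m⁴.
Centre of pressure: y_p = y_c + I_c/(y_c·A) = 6.77667 + 0.10413/(6.77667 × 0.62626) = 6.77667 + 0.0245361 = 6.80121 m along the plane.
The resultant acts 0.576667 + 0.0245361 = 0.601203 m (along the plate) below the hinge at the top edge, so the moment about the hinge is M = F × 0.601203 = 67.8205 × 0.601203 = 40.7739 kN·m.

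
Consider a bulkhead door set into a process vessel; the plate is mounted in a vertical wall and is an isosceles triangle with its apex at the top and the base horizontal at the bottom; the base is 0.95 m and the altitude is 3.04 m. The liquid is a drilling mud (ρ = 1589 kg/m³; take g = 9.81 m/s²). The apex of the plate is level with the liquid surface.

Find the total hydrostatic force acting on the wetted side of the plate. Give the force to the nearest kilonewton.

F ≈ 46 kN

γ = ρg = 1589 × 9.81 / 1000 = 15.58809 kN/m³.
With the apex up, the centroid sits 2h/3 = 2 × 3.04/3 = 2.02667 m below the apex, so the centroid depth is h_c = 2.02667 m.
A = ½ × 0.95 × 3.04 = 1.444 m².
Resultant F = γ·h_c·A = 15.58809 × 2.02667 × 1.444 = 45.6187 kN.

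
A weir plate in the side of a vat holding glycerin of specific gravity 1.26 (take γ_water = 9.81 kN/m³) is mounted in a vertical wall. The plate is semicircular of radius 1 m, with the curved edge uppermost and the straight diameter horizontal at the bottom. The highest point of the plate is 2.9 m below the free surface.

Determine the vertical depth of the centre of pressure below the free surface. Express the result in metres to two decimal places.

h_p = 3.50 m

γ = 1.26 × 9.81 = 12.3606 kN/m³.
The centroid lies 4r/(3π) = 0.424413 m above the diameter, so r − 4r/(3π) = 1 − 0.424413 = 0.575587 m below the topmost point, so the centroid depth is h_c = 2.9 + 0.575587 = 3.47559 m.
A = πr²/2 = π × 1²/2 = 1.5708 m².
Resultant F = γ·h_c·A = 12.3606 × 3.47559 × 1.5708 = 67.4822 kN.
I_c = (π/8 − 8/(9π))·r⁴ = 0.109757 × 1⁴ = 0.109757 m⁴.
Centre of pressure: y_p = y_c + I_c/(y_c·A) = 3.47559 + 0.109757/(3.47559 × 1.5708) = 3.47559 + 0.020104 = 3.49569 m along the plane.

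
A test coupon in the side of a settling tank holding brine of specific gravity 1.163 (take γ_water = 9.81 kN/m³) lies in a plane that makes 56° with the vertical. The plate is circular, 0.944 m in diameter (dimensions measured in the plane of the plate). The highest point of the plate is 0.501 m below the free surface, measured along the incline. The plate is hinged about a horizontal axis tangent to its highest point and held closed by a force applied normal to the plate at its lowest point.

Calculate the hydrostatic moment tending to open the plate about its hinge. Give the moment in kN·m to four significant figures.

M ≈ 2.299 kN·m

γ = 1.163 × 9.81 = 11.40903 kN/m³.
The plate makes 56° with the vertical, i.e. θ = 90° − 56° = 34° to the horizontal. Measuring y along the incline from the free-surface line, vertical depth h = y·sinθ with sinθ = 0.559193.
The centroid is at the centre, 0.472 m below the top of the plate, so y_c = 0.501 + 0.472 = 0.973 m and h_c = 0.973 × 0.559193 = 0.544095 m.
A = π(0.472)² = 0.699897 m².
Resultant F = γ·h_c·A = 11.40903 × 0.544095 × 0.699897 = 4.34468 kN.
I_c = πr⁴/4 = π × 0.472⁴/4 = 0.0389814 m⁴.
Centre of pressure: y_p = y_c + I_c/(y_c·A) = 0.973 + 0.0389814/(0.973 × 0.699897) = 0.973 + 0.0572414 = 1.03024 m along the plane.
The resultant acts 0.472 + 0.0572414 = 0.529241 m (along the plate) below the hinge at the top edge, so the moment about the hinge is M = F × 0.529241 = 4.34468 × 0.529241 = 2.29938 kN·m.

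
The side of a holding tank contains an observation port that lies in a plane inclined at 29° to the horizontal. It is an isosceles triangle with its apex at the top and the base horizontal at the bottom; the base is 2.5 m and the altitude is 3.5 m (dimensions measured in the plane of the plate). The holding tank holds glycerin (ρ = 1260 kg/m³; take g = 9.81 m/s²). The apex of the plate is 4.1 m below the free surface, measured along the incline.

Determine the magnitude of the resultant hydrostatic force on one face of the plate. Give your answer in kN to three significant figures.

F ≈ 169 kN

γ = ρg = 1260 × 9.81 / 1000 = 12.3606 kN/m³.
Let θ = 29° be the plate's angle to the horizontal; measure y along the incline from where the plane meets the free surface. Vertical depth h = y·sinθ with sinθ = 0.484810.
With the apex up, the centroid sits 2h/3 = 2 × 3.5/3 = 2.33333 m below the apex, so y_c = 4.1 + 2.33333 = 6.43333 m and h_c = 6.43333 × 0.484810 = 3.11894 m.
A = ½ × 2.5 × 3.5 = 4.375 m².
Resultant F = γ·h_c·A = 12.3606 × 3.11894 × 4.375 = 168.665 kN.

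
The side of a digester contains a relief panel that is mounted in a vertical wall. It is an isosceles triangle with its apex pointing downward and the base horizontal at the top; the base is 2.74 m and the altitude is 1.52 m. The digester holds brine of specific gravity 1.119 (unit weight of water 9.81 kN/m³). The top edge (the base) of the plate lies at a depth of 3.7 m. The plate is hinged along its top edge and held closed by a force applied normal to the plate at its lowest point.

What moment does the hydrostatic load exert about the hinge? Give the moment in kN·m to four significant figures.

M ≈ 51.66 kN·m

γ = 1.119 × 9.81 = 10.97739 kN/m³.
With the apex down, the centroid sits h/3 = 1.52/3 = 0.506667 m below the base (the top edge), so the centroid depth is h_c = 3.7 + 0.506667 = 4.20667 m.
A = ½ × 2.74 × 1.52 = 2.0824 m².
Resultant F = γ·h_c·A = 10.97739 × 4.20667 × 2.0824 = 96.1616 kN.
I_c = b·h³/36 = 2.74 × 1.52³/36 = 0.267288 m⁴.
Centre of pressure: y_p = y_c + I_c/(y_c·A) = 4.20667 + 0.267288/(4.20667 × 2.0824) = 4.20667 + 0.0305124 = 4.23718 m along the plane.
The resultant acts 0.506667 + 0.0305124 = 0.537179 m (along the plate) below the hinge at the top edge, so the moment about the hinge is M = F × 0.537179 = 96.1616 × 0.537179 = 51.656 kN·m.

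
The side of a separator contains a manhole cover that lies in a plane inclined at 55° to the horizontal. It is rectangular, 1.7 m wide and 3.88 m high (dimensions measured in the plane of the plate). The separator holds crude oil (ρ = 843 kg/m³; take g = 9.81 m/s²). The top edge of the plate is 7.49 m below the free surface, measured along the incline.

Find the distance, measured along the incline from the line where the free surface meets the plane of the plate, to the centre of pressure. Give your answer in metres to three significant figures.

y_p = 9.56 m

γ = ρg = 843 × 9.81 / 1000 = 8.26983 kN/m³.
Let θ = 55° be the plate's angle to the horizontal; measure y along the incline from where the plane meets the free surface. Vertical depth h = y·sinθ with sinθ = 0.819152.
The centroid lies 3.88/2 = 1.94 m below the top edge, so y_c = 7.49 + 1.94 = 9.43 m and h_c = 9.43 × 0.819152 = 7.7246 m.
A = 1.7 × 3.88 = 6.596 m².
Resultant F = γ·h_c·A = 8.26983 × 7.7246 × 6.596 = 421.36 kN.
I_c = b·h³/12 = 1.7 × 3.88³/12 = 8.2749 m⁴.
Centre of pressure: y_p = y_c + I_c/(y_c·A) = 9.43 + 8.2749/(9.43 × 6.596) = 9.43 + 0.133036 = 9.56304 m along the plane.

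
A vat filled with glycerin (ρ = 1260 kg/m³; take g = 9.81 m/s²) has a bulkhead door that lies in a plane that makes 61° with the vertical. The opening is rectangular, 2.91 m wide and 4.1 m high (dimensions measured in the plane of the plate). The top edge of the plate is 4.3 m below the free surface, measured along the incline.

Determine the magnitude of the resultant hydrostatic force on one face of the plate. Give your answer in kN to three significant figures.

F ≈ 454 kN

γ = ρg = 1260 × 9.81 / 1000 = 12.3606 kN/m³.
The plate makes 61° with the vertical, i.e. θ = 90° − 61° = 29° to the horizontal. Measuring y along the incline from the free-surface line, vertical depth h = y·sinθ with sinθ = 0.484810.
The centroid lies 4.1/2 = 2.05 m below the top edge, so y_c = 4.3 + 2.05 = 6.35 m and h_c = 6.35 × 0.484810 = 3.07854 m.
A = 2.91 × 4.1 = 11.931 m².
Resultant F = γ·h_c·A = 12.3606 × 3.07854 × 11.931 = 454.006 kN.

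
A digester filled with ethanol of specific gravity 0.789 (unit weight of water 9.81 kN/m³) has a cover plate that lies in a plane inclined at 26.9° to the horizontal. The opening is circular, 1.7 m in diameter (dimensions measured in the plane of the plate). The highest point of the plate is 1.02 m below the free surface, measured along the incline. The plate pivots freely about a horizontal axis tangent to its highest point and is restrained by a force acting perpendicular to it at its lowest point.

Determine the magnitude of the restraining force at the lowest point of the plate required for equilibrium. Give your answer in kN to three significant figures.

P ≈ 8.28 kN

γ = 0.789 × 9.81 = 7.74009 kN/m³.
Let θ = 26.9° be the plate's angle to the horizontal; measure y along the incline from where the plane meets the free surface. Vertical depth h = y·sinθ with sinθ = 0.452435.
The centroid is at the centre, 0.85 m below the top of the plate, so y_c = 1.02 + 0.85 = 1.87 m and h_c = 1.87 × 0.452435 = 0.846053 m.
A = π(0.85)² = 2.2698 m².
Resultant F = γ·h_c·A = 7.74009 × 0.846053 × 2.2698 = 14.8638 kN.
I_c = πr⁴/4 = π × 0.85⁴/4 = 0.409983 m⁴.
Centre of pressure: y_p = y_c + I_c/(y_c·A) = 1.87 + 0.409983/(1.87 × 2.2698) = 1.87 + 0.096591 = 1.96659 m along the plane.
The resultant acts 0.85 + 0.096591 = 0.946591 m (along the plate) below the hinge at the top edge, so the moment about the hinge is M = F × 0.946591 = 14.8638 × 0.946591 = 14.0699 kN·m.
A normal force at the bottom, 1.7 m from the hinge, must supply this moment: P = 14.0699/1.7 = 8.27641 kN.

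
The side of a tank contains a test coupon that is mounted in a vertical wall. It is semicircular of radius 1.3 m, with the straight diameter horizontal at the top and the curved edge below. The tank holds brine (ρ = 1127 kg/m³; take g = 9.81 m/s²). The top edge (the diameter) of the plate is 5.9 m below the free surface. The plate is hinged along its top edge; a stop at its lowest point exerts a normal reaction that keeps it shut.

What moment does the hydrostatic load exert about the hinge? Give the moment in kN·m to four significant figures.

M ≈ 107.9 kN·m

γ = ρg = 1127 × 9.81 / 1000 = 11.05587 kN/m³.
The centroid of a semicircle lies 4r/(3π) = 0.551737 m from the diameter, here below the top edge, so the centroid depth is h_c = 5.9 + 0.551737 = 6.45174 m.
A = πr²/2 = π × 1.3²/2 = 2.65465 m².
Resultant F = γ·h_c·A = 11.05587 × 6.45174 × 2.65465 = 189.355 kN.
I_c = (π/8 − 8/(9π))·r⁴ = 0.109757 × 1.3⁴ = 0.313477 m⁴.
Centre of pressure: y_p = y_c + I_c/(y_c·A) = 6.45174 + 0.313477/(6.45174 × 2.65465) = 6.45174 + 0.018303 = 6.47004 m along the plane.
The resultant acts 0.551737 + 0.018303 = 0.57004 m (along the plate) below the hinge at the top edge, so the moment about the hinge is M = F × 0.57004 = 189.355 × 0.57004 = 107.94 kN·m.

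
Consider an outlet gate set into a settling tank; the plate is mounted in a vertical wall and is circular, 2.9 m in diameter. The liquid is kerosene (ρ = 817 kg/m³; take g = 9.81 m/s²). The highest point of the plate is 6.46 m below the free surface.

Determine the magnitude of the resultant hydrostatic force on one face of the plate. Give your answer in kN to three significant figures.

F ≈ 419 kN

γ = ρg = 817 × 9.81 / 1000 = 8.01477 kN/m³.
The centroid is at the centre, 1.45 m below the top of the plate, so the centroid depth is h_c = 6.46 + 1.45 = 7.91 m.
A = π(1.45)² = 6.6052 m².
Resultant F = γ·h_c·A = 8.01477 × 7.91 × 6.6052 = 418.749 kN.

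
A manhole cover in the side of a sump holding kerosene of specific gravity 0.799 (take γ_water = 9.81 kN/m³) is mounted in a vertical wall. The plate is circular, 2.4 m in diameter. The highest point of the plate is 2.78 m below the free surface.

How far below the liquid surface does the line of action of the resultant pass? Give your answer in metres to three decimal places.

γ = 0.799 × 9.81 = 7.83819 kN/m³.
The centroid is at the centre, 1.2 m below the top of the plate, so the centroid depth is h_c = 2.78 + 1.2 = 3.98 m.
A = π(1.2)² = 4.52389 m².
Resultant F = γ·h_c·A = 7.83819 × 3.98 × 4.52389 = 141.127 kN.
I_c = πr⁴/4 = π × 1.2⁴/4 = 1.6286 m⁴.
Centre of pressure: y_p = y_c + I_c/(y_c·A) = 3.98 + 1.6286/(3.98 × 4.52389) = 3.98 + 0.0904522 = 4.07045 m along the plane.

h_p = 4.070 m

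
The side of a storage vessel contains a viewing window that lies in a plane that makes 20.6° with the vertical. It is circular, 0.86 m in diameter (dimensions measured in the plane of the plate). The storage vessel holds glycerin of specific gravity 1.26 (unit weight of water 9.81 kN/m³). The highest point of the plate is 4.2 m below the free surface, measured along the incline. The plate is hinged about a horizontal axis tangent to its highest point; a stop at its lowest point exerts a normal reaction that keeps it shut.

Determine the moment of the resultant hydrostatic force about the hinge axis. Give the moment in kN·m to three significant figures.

γ = 1.26 × 9.81 = 12.3606 kN/m³.
The plate makes 20.6° with the vertical, i.e. θ = 90° − 20.6° = 69.4° to the horizontal. Measuring y along the incline from the free-surface line, vertical depth h = y·sinθ with sinθ = 0.936060.
The centroid is at the centre, 0.43 m below the top of the plate, so y_c = 4.2 + 0.43 = 4.63 m and h_c = 4.63 × 0.936060 = 4.33396 m.
A = π(0.43)² = 0.58088 m².
Resultant F = γ·h_c·A = 12.3606 × 4.33396 × 0.58088 = 31.1179 kN.
I_c = πr⁴/4 = π × 0.43⁴/4 = 0.0268512 m⁴.
Centre of pressure: y_p = y_c + I_c/(y_c·A) = 4.63 + 0.0268512/(4.63 × 0.58088) = 4.63 + 0.00998381 = 4.63998 m along the plane.
The resultant acts 0.43 + 0.00998381 = 0.439984 m (along the plate) below the hinge at the top edge, so the moment about the hinge is M = F × 0.439984 = 31.1179 × 0.439984 = 13.6914 kN·m.

M ≈ 13.7 kN·m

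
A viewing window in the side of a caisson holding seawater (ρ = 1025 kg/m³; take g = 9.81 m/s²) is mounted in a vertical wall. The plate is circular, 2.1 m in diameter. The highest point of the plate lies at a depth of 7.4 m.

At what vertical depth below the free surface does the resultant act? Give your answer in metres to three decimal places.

h_p = 8.483 m

γ = ρg = 1025 × 9.81 / 1000 = 10.05525 kN/m³.
The centroid is at the centre, 1.05 m below the top of the plate, so the centroid depth is h_c = 7.4 + 1.05 = 8.45 m.
A = π(1.05)² = 3.46361 m².
Resultant F = γ·h_c·A = 10.05525 × 8.45 × 3.46361 = 294.292 kN.
I_c = πr⁴/4 = π × 1.05⁴/4 = 0.954656 m⁴.
Centre of pressure: y_p = y_c + I_c/(y_c·A) = 8.45 + 0.954656/(8.45 × 3.46361) = 8.45 + 0.0326183 = 8.48262 m along the plane.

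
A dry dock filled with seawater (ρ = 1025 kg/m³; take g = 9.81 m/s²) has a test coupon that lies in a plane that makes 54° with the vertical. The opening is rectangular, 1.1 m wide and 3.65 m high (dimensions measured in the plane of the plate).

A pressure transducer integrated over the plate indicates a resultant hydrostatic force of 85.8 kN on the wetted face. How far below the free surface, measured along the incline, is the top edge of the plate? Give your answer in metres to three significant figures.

y_top ≈ 1.79 m

γ = ρg = 1025 × 9.81 / 1000 = 10.05525 kN/m³.
A = 1.1 × 3.65 = 4.015 m².
From F = γ·h_c·A, the centroid depth is h_c = 85.8/(10.05525 × 4.015) = 2.12524 m.
The plate makes 54° with the vertical, i.e. θ = 90° − 54° = 36° to the horizontal. Measuring y along the incline from the free-surface line, vertical depth h = y·sinθ with sinθ = 0.587785.
Along the incline, y_c = h_c/sinθ = 2.12524/0.587785 = 3.61568 m.
The centroid lies 3.65/2 = 1.825 m below the top edge, so the top edge sits at y_top = 3.61568 − 1.825 = 1.79068 m along the incline.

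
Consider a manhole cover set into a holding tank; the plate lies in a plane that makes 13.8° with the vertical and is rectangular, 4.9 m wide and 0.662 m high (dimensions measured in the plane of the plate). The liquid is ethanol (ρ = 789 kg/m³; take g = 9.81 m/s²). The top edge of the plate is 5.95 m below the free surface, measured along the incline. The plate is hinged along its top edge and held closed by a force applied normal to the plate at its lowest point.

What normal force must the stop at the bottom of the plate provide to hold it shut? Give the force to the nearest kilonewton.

P ≈ 78 kN

γ = ρg = 789 × 9.81 / 1000 = 7.74009 kN/m³.
The plate makes 13.8° with the vertical, i.e. θ = 90° − 13.8° = 76.2° to the horizontal. Measuring y along the incline from the free-surface line, vertical depth h = y·sinθ with sinθ = 0.971134.
The centroid lies 0.662/2 = 0.331 m below the top edge, so y_c = 5.95 + 0.331 = 6.281 m and h_c = 6.281 × 0.971134 = 6.09969 m.
A = 4.9 × 0.662 = 3.2438 m².
Resultant F = γ·h_c·A = 7.74009 × 6.09969 × 3.2438 = 153.147 kN.
I_c = b·h³/12 = 4.9 × 0.662³/12 = 0.118465 m⁴.
Centre of pressure: y_p = y_c + I_c/(y_c·A) = 6.281 + 0.118465/(6.281 × 3.2438) = 6.281 + 0.00581443 = 6.28681 m along the plane.
The resultant acts 0.331 + 0.00581443 = 0.336814 m (along the plate) below the hinge at the top edge, so the moment about the hinge is M = F × 0.336814 = 153.147 × 0.336814 = 51.5821 kN·m.
A normal force at the bottom, 0.662 m from the hinge, must supply this moment: P = 51.5821/0.662 = 77.9186 kN.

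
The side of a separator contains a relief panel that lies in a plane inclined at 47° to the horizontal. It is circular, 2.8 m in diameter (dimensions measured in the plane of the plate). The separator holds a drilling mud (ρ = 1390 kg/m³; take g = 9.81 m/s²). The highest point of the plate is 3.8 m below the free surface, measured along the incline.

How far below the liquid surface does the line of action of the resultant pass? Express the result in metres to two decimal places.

γ = ρg = 1390 × 9.81 / 1000 = 13.6359 kN/m³.
Let θ = 47° be the plate's angle to the horizontal; measure y along the incline from where the plane meets the free surface. Vertical depth h = y·sinθ with sinθ = 0.731354.
The centroid is at the centre, 1.4 m below the top of the plate, so y_c = 3.8 + 1.4 = 5.2 m and h_c = 5.2 × 0.731354 = 3.80304 m.
A = π(1.4)² = 6.15752 m².
Resultant F = γ·h_c·A = 13.6359 × 3.80304 × 6.15752 = 319.316 kN.
I_c = πr⁴/4 = π × 1.4⁴/4 = 3.01719 m⁴.
Centre of pressure: y_p = y_c + I_c/(y_c·A) = 5.2 + 3.01719/(5.2 × 6.15752) = 5.2 + 0.0942309 = 5.29423 m along the plane.
Vertically, h_p = y_p·sinθ = 5.29423 × 0.731354 = 3.87196 m.

h_p = 3.87 m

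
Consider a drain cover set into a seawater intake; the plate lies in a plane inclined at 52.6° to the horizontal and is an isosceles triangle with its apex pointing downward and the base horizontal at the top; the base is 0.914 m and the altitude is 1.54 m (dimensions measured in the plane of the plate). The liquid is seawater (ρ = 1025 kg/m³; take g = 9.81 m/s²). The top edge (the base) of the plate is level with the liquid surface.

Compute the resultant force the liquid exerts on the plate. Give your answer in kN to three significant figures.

F ≈ 2.89 kN

γ = ρg = 1025 × 9.81 / 1000 = 10.05525 kN/m³.
Let θ = 52.6° be the plate's angle to the horizontal; measure y along the incline from where the plane meets the free surface. Vertical depth h = y·sinθ with sinθ = 0.794415.
With the apex down, the centroid sits h/3 = 1.54/3 = 0.513333 m below the base (the top edge), so y_c = 0.513333 m and h_c = 0.513333 × 0.794415 = 0.407799 m.
A = ½ × 0.914 × 1.54 = 0.70378 m².
Resultant F = γ·h_c·A = 10.05525 × 0.407799 × 0.70378 = 2.88586 kN.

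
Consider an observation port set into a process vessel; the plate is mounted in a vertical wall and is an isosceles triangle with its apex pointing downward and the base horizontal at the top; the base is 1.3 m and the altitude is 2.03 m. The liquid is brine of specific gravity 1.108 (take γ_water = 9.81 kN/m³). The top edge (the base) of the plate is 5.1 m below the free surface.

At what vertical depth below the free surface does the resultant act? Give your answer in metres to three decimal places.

γ = 1.108 × 9.81 = 10.86948 kN/m³.
With the apex down, the centroid sits h/3 = 2.03/3 = 0.676667 m below the base (the top edge), so the centroid depth is h_c = 5.1 + 0.676667 = 5.77667 m.
A = ½ × 1.3 × 2.03 = 1.3195 m².
Resultant F = γ·h_c·A = 10.86948 × 5.77667 × 1.3195 = 82.8506 kN.
I_c = b·h³/36 = 1.3 × 2.03³/36 = 0.302085 m⁴.
Centre of pressure: y_p = y_c + I_c/(y_c·A) = 5.77667 + 0.302085/(5.77667 × 1.3195) = 5.77667 + 0.0396317 = 5.8163 m along the plane.

h_p = 5.816 m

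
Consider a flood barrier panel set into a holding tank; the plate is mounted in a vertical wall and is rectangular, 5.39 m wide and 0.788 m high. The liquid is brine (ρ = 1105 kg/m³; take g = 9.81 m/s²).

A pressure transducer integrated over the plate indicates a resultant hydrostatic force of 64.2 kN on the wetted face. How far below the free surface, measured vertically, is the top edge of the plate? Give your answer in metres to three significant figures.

d_top ≈ 1.00 m

γ = ρg = 1105 × 9.81 / 1000 = 10.84005 kN/m³.
A = 5.39 × 0.788 = 4.24732 m².
From F = γ·h_c·A, the centroid depth is h_c = 64.2/(10.84005 × 4.24732) = 1.3944 m.
The centroid lies 0.788/2 = 0.394 m below the top edge, so the top edge sits at h_top = 1.3944 − 0.394 = 1.0004 m below the surface.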